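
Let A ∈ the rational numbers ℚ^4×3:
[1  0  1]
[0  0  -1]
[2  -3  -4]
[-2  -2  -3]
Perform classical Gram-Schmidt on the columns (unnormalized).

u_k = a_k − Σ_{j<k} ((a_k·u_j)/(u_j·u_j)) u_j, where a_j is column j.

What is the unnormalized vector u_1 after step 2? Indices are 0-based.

Step 1: u_0 = a_0 = (1, 0, 2, -2).
Step 2: u_1 = a_1 − (-2/9)·u_0 = (2/9, 0, -23/9, -22/9).

u_1 = (2/9, 0, -23/9, -22/9)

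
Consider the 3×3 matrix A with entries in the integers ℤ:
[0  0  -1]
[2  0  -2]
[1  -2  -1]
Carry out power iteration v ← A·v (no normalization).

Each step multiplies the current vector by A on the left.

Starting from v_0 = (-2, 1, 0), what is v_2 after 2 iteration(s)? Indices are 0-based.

v_2 = (4, 8, 12)

v_0 = (-2, 1, 0).
v_1 = A·v_0 = (0, -4, -4).
v_2 = A·v_1 = (4, 8, 12).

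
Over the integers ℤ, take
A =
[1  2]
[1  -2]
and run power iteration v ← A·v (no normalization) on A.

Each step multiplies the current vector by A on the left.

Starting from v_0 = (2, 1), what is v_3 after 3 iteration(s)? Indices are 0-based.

v_3 = (12, -4)

v_0 = (2, 1).
v_1 = A·v_0 = (4, 0).
v_2 = A·v_1 = (4, 4).
v_3 = A·v_2 = (12, -4).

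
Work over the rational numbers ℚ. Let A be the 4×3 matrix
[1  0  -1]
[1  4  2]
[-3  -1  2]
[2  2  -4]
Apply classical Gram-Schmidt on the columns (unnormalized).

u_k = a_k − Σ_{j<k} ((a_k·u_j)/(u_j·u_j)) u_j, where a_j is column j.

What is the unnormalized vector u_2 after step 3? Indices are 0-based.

u_2 = (57/194, 187/194, -126/97, -250/97)

Step 1: u_0 = a_0 = (1, 1, -3, 2).
Step 2: u_1 = a_1 − (11/15)·u_0 = (-11/15, 49/15, 6/5, 8/15).
Step 3: u_2 = a_2 − (-13/15)·u_0 − (113/194)·u_1 = (57/194, 187/194, -126/97, -250/97).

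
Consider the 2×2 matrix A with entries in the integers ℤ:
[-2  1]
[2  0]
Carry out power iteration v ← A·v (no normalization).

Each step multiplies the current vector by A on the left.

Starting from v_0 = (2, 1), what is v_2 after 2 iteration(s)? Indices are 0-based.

v_0 = (2, 1).
v_1 = A·v_0 = (-3, 4).
v_2 = A·v_1 = (10, -6).

v_2 = (10, -6)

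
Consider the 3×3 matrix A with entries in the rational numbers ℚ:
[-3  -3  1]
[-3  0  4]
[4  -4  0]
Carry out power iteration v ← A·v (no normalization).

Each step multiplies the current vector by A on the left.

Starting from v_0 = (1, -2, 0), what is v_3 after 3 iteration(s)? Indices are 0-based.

v_3 = (-129, 60, -108)

v_0 = (1, -2, 0).
v_1 = A·v_0 = (3, -3, 12).
v_2 = A·v_1 = (12, 39, 24).
v_3 = A·v_2 = (-129, 60, -108).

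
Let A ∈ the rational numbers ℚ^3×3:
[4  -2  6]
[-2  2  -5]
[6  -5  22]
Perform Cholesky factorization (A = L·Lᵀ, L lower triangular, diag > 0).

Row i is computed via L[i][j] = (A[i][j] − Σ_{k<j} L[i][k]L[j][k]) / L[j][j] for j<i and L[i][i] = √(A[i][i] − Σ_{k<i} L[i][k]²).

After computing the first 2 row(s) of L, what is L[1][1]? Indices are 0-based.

Step 1: L[0][0] = √(4) = 2.
  L[1][0] = (-2) / L[0][0] = -1.
Step 2: L[1][1] = √(1) = 1.

L[1][1] = 1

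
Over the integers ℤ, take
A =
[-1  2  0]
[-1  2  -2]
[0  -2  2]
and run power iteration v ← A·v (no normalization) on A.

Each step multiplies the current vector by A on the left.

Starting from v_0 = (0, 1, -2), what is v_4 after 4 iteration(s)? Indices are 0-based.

v_0 = (0, 1, -2).
v_1 = A·v_0 = (2, 6, -6).
v_2 = A·v_1 = (10, 22, -24).
v_3 = A·v_2 = (34, 82, -92).
v_4 = A·v_3 = (130, 314, -348).

v_4 = (130, 314, -348)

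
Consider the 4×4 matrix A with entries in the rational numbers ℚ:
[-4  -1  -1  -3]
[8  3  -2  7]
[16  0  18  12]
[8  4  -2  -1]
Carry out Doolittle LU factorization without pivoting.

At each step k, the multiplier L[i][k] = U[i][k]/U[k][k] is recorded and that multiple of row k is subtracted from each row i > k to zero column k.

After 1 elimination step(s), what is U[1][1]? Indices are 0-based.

U[1][1] = 1

k=0: U[0][0]=-4
  eliminate (1,0): mult=-2, new row 1: (0, 1, -4, 1); set L[1][0]=-2
  eliminate (2,0): mult=-4, new row 2: (0, -4, 14, 0); set L[2][0]=-4
  eliminate (3,0): mult=-2, new row 3: (0, 2, -4, -7); set L[3][0]=-2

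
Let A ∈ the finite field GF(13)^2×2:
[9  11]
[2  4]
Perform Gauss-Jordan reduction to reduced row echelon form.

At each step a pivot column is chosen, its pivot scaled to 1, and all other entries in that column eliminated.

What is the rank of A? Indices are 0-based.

rank = 2

[1] R0 /= 9  ⇒  (1, 7)
     R1 -= 2·R0  ⇒  (0, 3)
[2] R1 /= 3  ⇒  (0, 1)
     R0 -= 7·R1  ⇒  (1, 0)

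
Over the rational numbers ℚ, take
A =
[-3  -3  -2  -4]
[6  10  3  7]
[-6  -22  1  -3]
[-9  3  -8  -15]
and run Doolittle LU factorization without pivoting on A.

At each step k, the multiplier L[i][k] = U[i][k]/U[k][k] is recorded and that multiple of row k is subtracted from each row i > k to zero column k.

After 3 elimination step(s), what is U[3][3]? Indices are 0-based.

Step 1: pivot at (0,0) is -3.
  row1 ← row1 − (-2)·row0  ⇒  L[1][0]=-2, U row1=(0, 4, -1, -1)
  row2 ← row2 − (2)·row0  ⇒  L[2][0]=2, U row2=(0, -16, 5, 5)
  row3 ← row3 − (3)·row0  ⇒  L[3][0]=3, U row3=(0, 12, -2, -3)
Step 2: pivot at (1,1) is 4.
  row2 ← row2 − (-4)·row1  ⇒  L[2][1]=-4, U row2=(0, 0, 1, 1)
  row3 ← row3 − (3)·row1  ⇒  L[3][1]=3, U row3=(0, 0, 1, 0)
Step 3: pivot at (2,2) is 1.
  row3 ← row3 − (1)·row2  ⇒  L[3][2]=1, U row3=(0, 0, 0, -1)

U[3][3] = -1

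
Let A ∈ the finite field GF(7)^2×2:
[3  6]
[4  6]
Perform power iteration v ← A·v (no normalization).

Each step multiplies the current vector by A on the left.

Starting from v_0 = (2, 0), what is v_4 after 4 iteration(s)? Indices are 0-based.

v_4 = (4, 4)

v_0 = (2, 0).
v_1 = A·v_0 = (6, 1).
v_2 = A·v_1 = (3, 2).
v_3 = A·v_2 = (0, 3).
v_4 = A·v_3 = (4, 4).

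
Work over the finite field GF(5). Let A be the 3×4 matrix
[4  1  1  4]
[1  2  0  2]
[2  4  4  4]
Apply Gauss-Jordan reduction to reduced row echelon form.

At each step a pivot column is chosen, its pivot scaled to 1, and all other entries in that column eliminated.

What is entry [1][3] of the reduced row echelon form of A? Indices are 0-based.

M[1][3] = 2

step 1: normalize row 0 (÷4) = (1, 4, 4, 1)
  row 1: subtract 1×row0 = (0, 3, 1, 1)
  row 2: subtract 2×row0 = (0, 1, 1, 2)
step 2: normalize row 1 (÷3) = (0, 1, 2, 2)
  row 0: subtract 4×row1 = (1, 0, 1, 3)
  row 2: subtract 1×row1 = (0, 0, 4, 0)
step 3: normalize row 2 (÷4) = (0, 0, 1, 0)
  row 0: subtract 1×row2 = (1, 0, 0, 3)
  row 1: subtract 2×row2 = (0, 1, 0, 2)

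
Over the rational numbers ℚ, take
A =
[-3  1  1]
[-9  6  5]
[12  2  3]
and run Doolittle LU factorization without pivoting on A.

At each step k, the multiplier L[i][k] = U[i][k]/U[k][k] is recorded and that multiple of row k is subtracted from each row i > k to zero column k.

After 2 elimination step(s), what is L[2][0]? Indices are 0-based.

L[2][0] = -4

k=0: U[0][0]=-3
  eliminate (1,0): mult=3, new row 1: (0, 3, 2); set L[1][0]=3
  eliminate (2,0): mult=-4, new row 2: (0, 6, 7); set L[2][0]=-4
k=1: U[1][1]=3
  eliminate (2,1): mult=2, new row 2: (0, 0, 3); set L[2][1]=2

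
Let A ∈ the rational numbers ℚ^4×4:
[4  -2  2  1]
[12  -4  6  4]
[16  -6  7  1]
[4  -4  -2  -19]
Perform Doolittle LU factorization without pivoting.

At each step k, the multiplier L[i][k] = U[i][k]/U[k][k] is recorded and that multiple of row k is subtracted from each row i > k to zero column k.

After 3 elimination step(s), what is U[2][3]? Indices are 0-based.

Step 1: pivot at (0,0) is 4.
  row1 ← row1 − (3)·row0  ⇒  L[1][0]=3, U row1=(0, 2, 0, 1)
  row2 ← row2 − (4)·row0  ⇒  L[2][0]=4, U row2=(0, 2, -1, -3)
  row3 ← row3 − (1)·row0  ⇒  L[3][0]=1, U row3=(0, -2, -4, -20)
Step 2: pivot at (1,1) is 2.
  row2 ← row2 − (1)·row1  ⇒  L[2][1]=1, U row2=(0, 0, -1, -4)
  row3 ← row3 − (-1)·row1  ⇒  L[3][1]=-1, U row3=(0, 0, -4, -19)
Step 3: pivot at (2,2) is -1.
  row3 ← row3 − (4)·row2  ⇒  L[3][2]=4, U row3=(0, 0, 0, -3)

U[2][3] = -4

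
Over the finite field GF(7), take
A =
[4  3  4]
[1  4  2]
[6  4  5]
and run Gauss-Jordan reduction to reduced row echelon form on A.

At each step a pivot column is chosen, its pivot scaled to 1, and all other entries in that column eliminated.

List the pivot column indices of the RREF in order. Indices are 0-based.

pivot(0,0)=4: scale R0 → (1, 6, 1)
  clear (1,0): R1 −= (1)R0 → (0, 5, 1)
  clear (2,0): R2 −= (6)R0 → (0, 3, 6)
pivot(1,1)=5: scale R1 → (0, 1, 3)
  clear (0,1): R0 −= (6)R1 → (1, 0, 4)
  clear (2,1): R2 −= (3)R1 → (0, 0, 4)
pivot(2,2)=4: scale R2 → (0, 0, 1)
  clear (0,2): R0 −= (4)R2 → (1, 0, 0)
  clear (1,2): R1 −= (3)R2 → (0, 1, 0)

pivot columns: 0, 1, 2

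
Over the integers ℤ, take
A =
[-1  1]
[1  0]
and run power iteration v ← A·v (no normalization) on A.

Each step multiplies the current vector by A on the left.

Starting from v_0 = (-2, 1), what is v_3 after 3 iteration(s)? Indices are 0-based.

v_3 = (8, -5)

v_0 = (-2, 1).
v_1 = A·v_0 = (3, -2).
v_2 = A·v_1 = (-5, 3).
v_3 = A·v_2 = (8, -5).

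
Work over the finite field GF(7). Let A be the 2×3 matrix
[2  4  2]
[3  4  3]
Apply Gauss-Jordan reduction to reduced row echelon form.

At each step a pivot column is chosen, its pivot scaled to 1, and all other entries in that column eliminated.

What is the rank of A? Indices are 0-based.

pivot(0,0)=2: scale R0 → (1, 2, 1)
  clear (1,0): R1 −= (3)R0 → (0, 5, 0)
pivot(1,1)=5: scale R1 → (0, 1, 0)
  clear (0,1): R0 −= (2)R1 → (1, 0, 1)

rank = 2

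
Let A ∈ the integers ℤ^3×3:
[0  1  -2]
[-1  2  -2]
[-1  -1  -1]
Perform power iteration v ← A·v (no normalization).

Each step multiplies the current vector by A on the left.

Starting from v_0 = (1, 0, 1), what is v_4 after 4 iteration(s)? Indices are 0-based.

v_0 = (1, 0, 1).
v_1 = A·v_0 = (-2, -3, -2).
v_2 = A·v_1 = (1, 0, 7).
v_3 = A·v_2 = (-14, -15, -8).
v_4 = A·v_3 = (1, 0, 37).

v_4 = (1, 0, 37)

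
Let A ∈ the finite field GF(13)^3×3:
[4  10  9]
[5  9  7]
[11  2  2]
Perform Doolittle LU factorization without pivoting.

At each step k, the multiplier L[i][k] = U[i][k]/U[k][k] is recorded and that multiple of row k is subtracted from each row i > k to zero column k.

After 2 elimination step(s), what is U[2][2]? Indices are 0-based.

[col 0] pivot 4
  R1 -= 11*R0 → (0, 3, 12)  (L[1][0] := 11)
  R2 -= 6*R0 → (0, 7, 0)  (L[2][0] := 6)
[col 1] pivot 3
  R2 -= 11*R1 → (0, 0, 11)  (L[2][1] := 11)

U[2][2] = 11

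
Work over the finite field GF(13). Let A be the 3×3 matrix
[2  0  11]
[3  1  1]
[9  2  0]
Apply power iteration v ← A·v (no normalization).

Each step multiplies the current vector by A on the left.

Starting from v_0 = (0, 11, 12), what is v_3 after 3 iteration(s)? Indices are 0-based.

v_0 = (0, 11, 12).
v_1 = A·v_0 = (2, 10, 9).
v_2 = A·v_1 = (12, 12, 12).
v_3 = A·v_2 = (0, 8, 2).

v_3 = (0, 8, 2)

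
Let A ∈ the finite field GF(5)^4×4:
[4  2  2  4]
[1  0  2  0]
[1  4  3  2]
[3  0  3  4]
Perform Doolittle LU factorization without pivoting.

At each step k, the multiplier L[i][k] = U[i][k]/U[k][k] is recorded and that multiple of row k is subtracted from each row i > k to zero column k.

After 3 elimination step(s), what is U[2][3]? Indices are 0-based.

[col 0] pivot 4
  R1 -= 4*R0 → (0, 2, 4, 4)  (L[1][0] := 4)
  R2 -= 4*R0 → (0, 1, 0, 1)  (L[2][0] := 4)
  R3 -= 2*R0 → (0, 1, 4, 1)  (L[3][0] := 2)
[col 1] pivot 2
  R2 -= 3*R1 → (0, 0, 3, 4)  (L[2][1] := 3)
  R3 -= 3*R1 → (0, 0, 2, 4)  (L[3][1] := 3)
[col 2] pivot 3
  R3 -= 4*R2 → (0, 0, 0, 3)  (L[3][2] := 4)

U[2][3] = 4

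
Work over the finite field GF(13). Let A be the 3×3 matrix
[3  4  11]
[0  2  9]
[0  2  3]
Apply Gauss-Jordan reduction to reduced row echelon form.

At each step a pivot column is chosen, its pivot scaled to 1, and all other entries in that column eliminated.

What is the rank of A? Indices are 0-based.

step 1: normalize row 0 (÷3) = (1, 10, 8)
step 2: normalize row 1 (÷2) = (0, 1, 11)
  row 0: subtract 10×row1 = (1, 0, 2)
  row 2: subtract 2×row1 = (0, 0, 7)
step 3: normalize row 2 (÷7) = (0, 0, 1)
  row 0: subtract 2×row2 = (1, 0, 0)
  row 1: subtract 11×row2 = (0, 1, 0)

rank = 3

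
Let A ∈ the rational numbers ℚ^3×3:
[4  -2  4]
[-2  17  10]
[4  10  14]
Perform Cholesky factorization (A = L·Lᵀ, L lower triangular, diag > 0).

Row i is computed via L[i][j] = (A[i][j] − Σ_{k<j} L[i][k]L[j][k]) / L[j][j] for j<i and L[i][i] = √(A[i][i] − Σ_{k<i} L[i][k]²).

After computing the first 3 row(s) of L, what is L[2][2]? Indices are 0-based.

L[2][2] = 1

Step 1: L[0][0] = √(4) = 2.
  L[1][0] = (-2) / L[0][0] = -1.
Step 2: L[1][1] = √(16) = 4.
  L[2][0] = (4) / L[0][0] = 2.
  L[2][1] = (12) / L[1][1] = 3.
Step 3: L[2][2] = √(1) = 1.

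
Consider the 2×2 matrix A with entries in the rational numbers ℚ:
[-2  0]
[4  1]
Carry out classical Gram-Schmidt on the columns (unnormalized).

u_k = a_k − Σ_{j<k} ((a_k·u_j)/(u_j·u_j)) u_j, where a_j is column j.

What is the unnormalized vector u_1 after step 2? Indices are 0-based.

u_1 = (2/5, 1/5)

Step 1: u_0 = a_0 = (-2, 4).
Step 2: u_1 = a_1 − (1/5)·u_0 = (2/5, 1/5).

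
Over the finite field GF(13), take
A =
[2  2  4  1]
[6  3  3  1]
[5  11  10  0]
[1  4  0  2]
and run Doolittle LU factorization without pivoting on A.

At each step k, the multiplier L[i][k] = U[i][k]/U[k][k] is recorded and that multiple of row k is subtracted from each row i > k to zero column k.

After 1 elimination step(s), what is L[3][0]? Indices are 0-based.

L[3][0] = 7

k=0: U[0][0]=2
  eliminate (1,0): mult=3, new row 1: (0, 10, 4, 11); set L[1][0]=3
  eliminate (2,0): mult=9, new row 2: (0, 6, 0, 4); set L[2][0]=9
  eliminate (3,0): mult=7, new row 3: (0, 3, 11, 8); set L[3][0]=7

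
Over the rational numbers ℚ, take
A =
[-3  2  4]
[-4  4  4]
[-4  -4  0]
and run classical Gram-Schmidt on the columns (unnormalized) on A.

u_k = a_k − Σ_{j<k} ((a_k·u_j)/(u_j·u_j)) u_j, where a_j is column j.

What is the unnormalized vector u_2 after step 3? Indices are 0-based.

u_2 = (16/15, -2/3, -2/15)

Step 1: u_0 = a_0 = (-3, -4, -4).
Step 2: u_1 = a_1 − (-6/41)·u_0 = (64/41, 140/41, -188/41).
Step 3: u_2 = a_2 − (-28/41)·u_0 − (17/30)·u_1 = (16/15, -2/3, -2/15).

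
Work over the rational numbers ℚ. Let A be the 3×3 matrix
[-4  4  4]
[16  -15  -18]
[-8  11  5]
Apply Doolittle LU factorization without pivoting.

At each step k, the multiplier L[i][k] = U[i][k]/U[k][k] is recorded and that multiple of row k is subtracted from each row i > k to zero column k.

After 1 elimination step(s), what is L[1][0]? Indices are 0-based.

Step 1: pivot at (0,0) is -4.
  row1 ← row1 − (-4)·row0  ⇒  L[1][0]=-4, U row1=(0, 1, -2)
  row2 ← row2 − (2)·row0  ⇒  L[2][0]=2, U row2=(0, 3, -3)

L[1][0] = -4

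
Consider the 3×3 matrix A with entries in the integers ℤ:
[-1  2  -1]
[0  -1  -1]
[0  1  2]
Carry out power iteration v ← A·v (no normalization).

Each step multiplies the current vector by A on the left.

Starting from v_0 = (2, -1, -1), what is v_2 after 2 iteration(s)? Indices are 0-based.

v_0 = (2, -1, -1).
v_1 = A·v_0 = (-3, 2, -3).
v_2 = A·v_1 = (10, 1, -4).

v_2 = (10, 1, -4)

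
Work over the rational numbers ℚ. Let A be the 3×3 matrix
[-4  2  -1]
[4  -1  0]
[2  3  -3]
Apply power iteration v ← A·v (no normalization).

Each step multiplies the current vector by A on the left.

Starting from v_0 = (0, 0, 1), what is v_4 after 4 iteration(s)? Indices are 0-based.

v_0 = (0, 0, 1).
v_1 = A·v_0 = (-1, 0, -3).
v_2 = A·v_1 = (7, -4, 7).
v_3 = A·v_2 = (-43, 32, -19).
v_4 = A·v_3 = (255, -204, 67).

v_4 = (255, -204, 67)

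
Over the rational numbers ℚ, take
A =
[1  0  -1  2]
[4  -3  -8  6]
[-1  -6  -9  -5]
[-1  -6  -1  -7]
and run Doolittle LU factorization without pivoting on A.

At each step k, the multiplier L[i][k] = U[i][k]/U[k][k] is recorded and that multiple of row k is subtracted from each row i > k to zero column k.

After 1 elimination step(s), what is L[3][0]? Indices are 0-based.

k=0: U[0][0]=1
  eliminate (1,0): mult=4, new row 1: (0, -3, -4, -2); set L[1][0]=4
  eliminate (2,0): mult=-1, new row 2: (0, -6, -10, -3); set L[2][0]=-1
  eliminate (3,0): mult=-1, new row 3: (0, -6, -2, -5); set L[3][0]=-1

L[3][0] = -1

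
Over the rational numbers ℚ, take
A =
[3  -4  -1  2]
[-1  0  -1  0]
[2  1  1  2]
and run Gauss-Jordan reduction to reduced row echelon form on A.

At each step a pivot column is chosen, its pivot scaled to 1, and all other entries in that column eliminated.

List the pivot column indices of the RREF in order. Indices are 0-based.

step 1: normalize row 0 (÷3) = (1, -4/3, -1/3, 2/3)
  row 1: subtract -1×row0 = (0, -4/3, -4/3, 2/3)
  row 2: subtract 2×row0 = (0, 11/3, 5/3, 2/3)
step 2: normalize row 1 (÷-4/3) = (0, 1, 1, -1/2)
  row 0: subtract -4/3×row1 = (1, 0, 1, 0)
  row 2: subtract 11/3×row1 = (0, 0, -2, 5/2)
step 3: normalize row 2 (÷-2) = (0, 0, 1, -5/4)
  row 0: subtract 1×row2 = (1, 0, 0, 5/4)
  row 1: subtract 1×row2 = (0, 1, 0, 3/4)

pivot columns: 0, 1, 2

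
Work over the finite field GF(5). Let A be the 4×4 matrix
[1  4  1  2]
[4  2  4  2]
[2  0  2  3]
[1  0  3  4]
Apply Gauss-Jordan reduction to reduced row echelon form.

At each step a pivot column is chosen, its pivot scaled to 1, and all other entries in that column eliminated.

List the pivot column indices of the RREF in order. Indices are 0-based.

pivot(0,0)=1: scale R0 → (1, 4, 1, 2)
  clear (1,0): R1 −= (4)R0 → (0, 1, 0, 4)
  clear (2,0): R2 −= (2)R0 → (0, 2, 0, 4)
  clear (3,0): R3 −= (1)R0 → (0, 1, 2, 2)
pivot(1,1)=1: scale R1 → (0, 1, 0, 4)
  clear (0,1): R0 −= (4)R1 → (1, 0, 1, 1)
  clear (2,1): R2 −= (2)R1 → (0, 0, 0, 1)
  clear (3,1): R3 −= (1)R1 → (0, 0, 2, 3)
pivot(2,2): swap R2↔R3
pivot(2,2)=2: scale R2 → (0, 0, 1, 4)
  clear (0,2): R0 −= (1)R2 → (1, 0, 0, 2)
pivot(3,3)=1: scale R3 → (0, 0, 0, 1)
  clear (0,3): R0 −= (2)R3 → (1, 0, 0, 0)
  clear (1,3): R1 −= (4)R3 → (0, 1, 0, 0)
  clear (2,3): R2 −= (4)R3 → (0, 0, 1, 0)

pivot columns: 0, 1, 2, 3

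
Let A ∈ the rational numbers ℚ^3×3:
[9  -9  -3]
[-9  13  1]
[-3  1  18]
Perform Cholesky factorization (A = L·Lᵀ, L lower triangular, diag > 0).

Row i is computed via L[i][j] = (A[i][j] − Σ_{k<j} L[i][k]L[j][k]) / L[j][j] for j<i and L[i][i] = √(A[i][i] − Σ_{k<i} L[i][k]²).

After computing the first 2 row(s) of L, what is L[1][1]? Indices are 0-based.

L[1][1] = 2

Step 1: L[0][0] = √(9) = 3.
  L[1][0] = (-9) / L[0][0] = -3.
Step 2: L[1][1] = √(4) = 2.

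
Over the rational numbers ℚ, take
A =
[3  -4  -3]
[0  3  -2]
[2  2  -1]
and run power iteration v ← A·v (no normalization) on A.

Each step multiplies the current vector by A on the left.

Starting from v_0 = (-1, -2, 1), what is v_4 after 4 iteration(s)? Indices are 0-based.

v_0 = (-1, -2, 1).
v_1 = A·v_0 = (2, -8, -7).
v_2 = A·v_1 = (59, -10, -5).
v_3 = A·v_2 = (232, -20, 103).
v_4 = A·v_3 = (467, -266, 321).

v_4 = (467, -266, 321)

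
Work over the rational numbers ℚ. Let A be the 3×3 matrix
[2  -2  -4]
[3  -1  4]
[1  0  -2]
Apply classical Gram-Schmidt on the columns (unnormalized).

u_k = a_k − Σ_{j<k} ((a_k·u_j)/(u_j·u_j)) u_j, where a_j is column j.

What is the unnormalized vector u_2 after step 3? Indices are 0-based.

u_2 = (-20/21, 40/21, -80/21)

Step 1: u_0 = a_0 = (2, 3, 1).
Step 2: u_1 = a_1 − (-1/2)·u_0 = (-1, 1/2, 1/2).
Step 3: u_2 = a_2 − (1/7)·u_0 − (10/3)·u_1 = (-20/21, 40/21, -80/21).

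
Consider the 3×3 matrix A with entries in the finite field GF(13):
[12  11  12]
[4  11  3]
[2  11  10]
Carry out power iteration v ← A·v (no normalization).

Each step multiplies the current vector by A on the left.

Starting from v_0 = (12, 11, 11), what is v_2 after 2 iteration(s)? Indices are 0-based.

v_2 = (10, 12, 2)

v_0 = (12, 11, 11).
v_1 = A·v_0 = (7, 7, 8).
v_2 = A·v_1 = (10, 12, 2).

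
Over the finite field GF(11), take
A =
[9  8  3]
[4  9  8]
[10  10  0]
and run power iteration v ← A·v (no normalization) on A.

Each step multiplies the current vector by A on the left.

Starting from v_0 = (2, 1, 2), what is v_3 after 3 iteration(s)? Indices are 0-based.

v_3 = (2, 3, 2)

v_0 = (2, 1, 2).
v_1 = A·v_0 = (10, 0, 8).
v_2 = A·v_1 = (4, 5, 1).
v_3 = A·v_2 = (2, 3, 2).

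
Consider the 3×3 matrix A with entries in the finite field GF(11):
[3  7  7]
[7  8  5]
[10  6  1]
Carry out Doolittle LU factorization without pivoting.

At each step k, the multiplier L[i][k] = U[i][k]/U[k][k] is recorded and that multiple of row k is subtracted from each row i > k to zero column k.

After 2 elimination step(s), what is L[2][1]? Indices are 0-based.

L[2][1] = 10

[col 0] pivot 3
  R1 -= 6*R0 → (0, 10, 7)  (L[1][0] := 6)
  R2 -= 7*R0 → (0, 1, 7)  (L[2][0] := 7)
[col 1] pivot 10
  R2 -= 10*R1 → (0, 0, 3)  (L[2][1] := 10)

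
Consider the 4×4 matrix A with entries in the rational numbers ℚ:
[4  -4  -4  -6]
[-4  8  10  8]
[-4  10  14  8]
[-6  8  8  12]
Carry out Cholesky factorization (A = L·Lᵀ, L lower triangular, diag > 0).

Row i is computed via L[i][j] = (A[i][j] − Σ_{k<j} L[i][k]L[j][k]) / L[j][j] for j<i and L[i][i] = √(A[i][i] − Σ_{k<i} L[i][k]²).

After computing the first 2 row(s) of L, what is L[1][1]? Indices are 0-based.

L[1][1] = 2

Step 1: L[0][0] = √(4) = 2.
  L[1][0] = (-4) / L[0][0] = -2.
Step 2: L[1][1] = √(4) = 2.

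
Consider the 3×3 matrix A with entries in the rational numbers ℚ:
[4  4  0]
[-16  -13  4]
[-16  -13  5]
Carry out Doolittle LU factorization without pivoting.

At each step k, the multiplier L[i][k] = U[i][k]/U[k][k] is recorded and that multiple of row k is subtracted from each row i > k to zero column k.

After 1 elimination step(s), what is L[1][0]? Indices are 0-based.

L[1][0] = -4

[col 0] pivot 4
  R1 -= -4*R0 → (0, 3, 4)  (L[1][0] := -4)
  R2 -= -4*R0 → (0, 3, 5)  (L[2][0] := -4)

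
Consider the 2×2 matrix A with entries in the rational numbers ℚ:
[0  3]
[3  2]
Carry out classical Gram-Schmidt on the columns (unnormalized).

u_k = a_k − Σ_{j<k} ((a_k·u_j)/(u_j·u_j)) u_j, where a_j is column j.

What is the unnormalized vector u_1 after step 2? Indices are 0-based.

Step 1: u_0 = a_0 = (0, 3).
Step 2: u_1 = a_1 − (2/3)·u_0 = (3, 0).

u_1 = (3, 0)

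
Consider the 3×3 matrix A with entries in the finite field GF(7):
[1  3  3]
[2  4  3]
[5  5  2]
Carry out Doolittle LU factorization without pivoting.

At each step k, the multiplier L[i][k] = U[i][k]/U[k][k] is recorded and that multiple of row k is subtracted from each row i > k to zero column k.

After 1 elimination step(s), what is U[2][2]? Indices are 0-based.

Step 1: pivot at (0,0) is 1.
  row1 ← row1 − (2)·row0  ⇒  L[1][0]=2, U row1=(0, 5, 4)
  row2 ← row2 − (5)·row0  ⇒  L[2][0]=5, U row2=(0, 4, 1)

U[2][2] = 1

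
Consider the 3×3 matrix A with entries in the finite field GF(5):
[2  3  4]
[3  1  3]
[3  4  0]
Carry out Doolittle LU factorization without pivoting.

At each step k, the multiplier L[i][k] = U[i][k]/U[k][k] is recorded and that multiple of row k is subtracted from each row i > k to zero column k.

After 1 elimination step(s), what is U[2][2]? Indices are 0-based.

Step 1: pivot at (0,0) is 2.
  row1 ← row1 − (4)·row0  ⇒  L[1][0]=4, U row1=(0, 4, 2)
  row2 ← row2 − (4)·row0  ⇒  L[2][0]=4, U row2=(0, 2, 4)

U[2][2] = 4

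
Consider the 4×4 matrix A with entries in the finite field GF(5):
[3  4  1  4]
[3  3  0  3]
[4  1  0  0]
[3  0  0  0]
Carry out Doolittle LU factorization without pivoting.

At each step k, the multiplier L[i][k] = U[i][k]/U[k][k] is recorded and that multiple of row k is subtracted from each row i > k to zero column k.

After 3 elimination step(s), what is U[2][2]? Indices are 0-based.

U[2][2] = 3

k=0: U[0][0]=3
  eliminate (1,0): mult=1, new row 1: (0, 4, 4, 4); set L[1][0]=1
  eliminate (2,0): mult=3, new row 2: (0, 4, 2, 3); set L[2][0]=3
  eliminate (3,0): mult=1, new row 3: (0, 1, 4, 1); set L[3][0]=1
k=1: U[1][1]=4
  eliminate (2,1): mult=1, new row 2: (0, 0, 3, 4); set L[2][1]=1
  eliminate (3,1): mult=4, new row 3: (0, 0, 3, 0); set L[3][1]=4
k=2: U[2][2]=3
  eliminate (3,2): mult=1, new row 3: (0, 0, 0, 1); set L[3][2]=1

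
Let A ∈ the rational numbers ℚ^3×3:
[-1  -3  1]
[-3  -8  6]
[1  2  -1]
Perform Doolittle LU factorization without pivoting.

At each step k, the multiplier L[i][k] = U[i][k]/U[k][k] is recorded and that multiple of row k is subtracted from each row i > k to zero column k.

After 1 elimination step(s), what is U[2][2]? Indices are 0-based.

k=0: U[0][0]=-1
  eliminate (1,0): mult=3, new row 1: (0, 1, 3); set L[1][0]=3
  eliminate (2,0): mult=-1, new row 2: (0, -1, 0); set L[2][0]=-1

U[2][2] = 0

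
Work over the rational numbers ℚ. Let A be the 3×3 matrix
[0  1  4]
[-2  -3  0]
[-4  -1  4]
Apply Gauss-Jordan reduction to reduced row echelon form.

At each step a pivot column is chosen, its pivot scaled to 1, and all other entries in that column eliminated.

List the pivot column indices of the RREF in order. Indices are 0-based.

pivot(0,0): swap R0↔R1
pivot(0,0)=-2: scale R0 → (1, 3/2, 0)
  clear (2,0): R2 −= (-4)R0 → (0, 5, 4)
pivot(1,1)=1: scale R1 → (0, 1, 4)
  clear (0,1): R0 −= (3/2)R1 → (1, 0, -6)
  clear (2,1): R2 −= (5)R1 → (0, 0, -16)
pivot(2,2)=-16: scale R2 → (0, 0, 1)
  clear (0,2): R0 −= (-6)R2 → (1, 0, 0)
  clear (1,2): R1 −= (4)R2 → (0, 1, 0)

pivot columns: 0, 1, 2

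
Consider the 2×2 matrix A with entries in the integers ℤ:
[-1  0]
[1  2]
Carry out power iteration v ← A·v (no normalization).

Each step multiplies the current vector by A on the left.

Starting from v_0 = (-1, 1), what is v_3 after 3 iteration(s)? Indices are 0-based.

v_0 = (-1, 1).
v_1 = A·v_0 = (1, 1).
v_2 = A·v_1 = (-1, 3).
v_3 = A·v_2 = (1, 5).

v_3 = (1, 5)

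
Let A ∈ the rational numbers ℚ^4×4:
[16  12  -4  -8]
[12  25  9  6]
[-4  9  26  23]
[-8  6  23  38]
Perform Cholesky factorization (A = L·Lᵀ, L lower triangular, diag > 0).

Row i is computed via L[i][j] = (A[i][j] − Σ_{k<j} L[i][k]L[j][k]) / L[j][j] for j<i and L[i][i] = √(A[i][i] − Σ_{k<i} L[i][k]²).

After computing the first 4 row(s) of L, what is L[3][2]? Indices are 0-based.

L[3][2] = 3

Step 1: L[0][0] = √(16) = 4.
  L[1][0] = (12) / L[0][0] = 3.
Step 2: L[1][1] = √(16) = 4.
  L[2][0] = (-4) / L[0][0] = -1.
  L[2][1] = (12) / L[1][1] = 3.
Step 3: L[2][2] = √(16) = 4.
  L[3][0] = (-8) / L[0][0] = -2.
  L[3][1] = (12) / L[1][1] = 3.
  L[3][2] = (12) / L[2][2] = 3.
Step 4: L[3][3] = √(16) = 4.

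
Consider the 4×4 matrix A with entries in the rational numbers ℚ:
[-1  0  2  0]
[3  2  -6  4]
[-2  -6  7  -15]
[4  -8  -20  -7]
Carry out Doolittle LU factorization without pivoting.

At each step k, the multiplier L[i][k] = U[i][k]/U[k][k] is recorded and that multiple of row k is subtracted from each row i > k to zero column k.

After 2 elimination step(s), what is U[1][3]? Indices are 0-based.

Step 1: pivot at (0,0) is -1.
  row1 ← row1 − (-3)·row0  ⇒  L[1][0]=-3, U row1=(0, 2, 0, 4)
  row2 ← row2 − (2)·row0  ⇒  L[2][0]=2, U row2=(0, -6, 3, -15)
  row3 ← row3 − (-4)·row0  ⇒  L[3][0]=-4, U row3=(0, -8, -12, -7)
Step 2: pivot at (1,1) is 2.
  row2 ← row2 − (-3)·row1  ⇒  L[2][1]=-3, U row2=(0, 0, 3, -3)
  row3 ← row3 − (-4)·row1  ⇒  L[3][1]=-4, U row3=(0, 0, -12, 9)

U[1][3] = 4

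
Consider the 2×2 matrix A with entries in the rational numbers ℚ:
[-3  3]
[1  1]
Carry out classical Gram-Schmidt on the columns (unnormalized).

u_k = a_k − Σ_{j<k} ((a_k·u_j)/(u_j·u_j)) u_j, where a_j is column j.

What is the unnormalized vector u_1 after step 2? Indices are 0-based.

u_1 = (3/5, 9/5)

Step 1: u_0 = a_0 = (-3, 1).
Step 2: u_1 = a_1 − (-4/5)·u_0 = (3/5, 9/5).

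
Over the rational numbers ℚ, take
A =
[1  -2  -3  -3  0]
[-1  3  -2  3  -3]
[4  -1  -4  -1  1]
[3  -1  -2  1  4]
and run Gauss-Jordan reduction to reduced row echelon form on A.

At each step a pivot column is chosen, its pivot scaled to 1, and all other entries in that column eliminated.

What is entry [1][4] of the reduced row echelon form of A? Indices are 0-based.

[1] R0 /= 1  ⇒  (1, -2, -3, -3, 0)
     R1 -= -1·R0  ⇒  (0, 1, -5, 0, -3)
     R2 -= 4·R0  ⇒  (0, 7, 8, 11, 1)
     R3 -= 3·R0  ⇒  (0, 5, 7, 10, 4)
[2] R1 /= 1  ⇒  (0, 1, -5, 0, -3)
     R0 -= -2·R1  ⇒  (1, 0, -13, -3, -6)
     R2 -= 7·R1  ⇒  (0, 0, 43, 11, 22)
     R3 -= 5·R1  ⇒  (0, 0, 32, 10, 19)
[3] R2 /= 43  ⇒  (0, 0, 1, 11/43, 22/43)
     R0 -= -13·R2  ⇒  (1, 0, 0, 14/43, 28/43)
     R1 -= -5·R2  ⇒  (0, 1, 0, 55/43, -19/43)
     R3 -= 32·R2  ⇒  (0, 0, 0, 78/43, 113/43)
[4] R3 /= 78/43  ⇒  (0, 0, 0, 1, 113/78)
     R0 -= 14/43·R3  ⇒  (1, 0, 0, 0, 7/39)
     R1 -= 55/43·R3  ⇒  (0, 1, 0, 0, -179/78)
     R2 -= 11/43·R3  ⇒  (0, 0, 1, 0, 11/78)

M[1][4] = -179/78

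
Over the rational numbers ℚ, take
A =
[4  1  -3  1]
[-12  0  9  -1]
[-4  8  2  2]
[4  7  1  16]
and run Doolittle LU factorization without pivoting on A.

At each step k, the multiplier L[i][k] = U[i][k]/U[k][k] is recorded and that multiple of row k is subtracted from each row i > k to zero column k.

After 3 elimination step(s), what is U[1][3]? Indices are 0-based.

k=0: U[0][0]=4
  eliminate (1,0): mult=-3, new row 1: (0, 3, 0, 2); set L[1][0]=-3
  eliminate (2,0): mult=-1, new row 2: (0, 9, -1, 3); set L[2][0]=-1
  eliminate (3,0): mult=1, new row 3: (0, 6, 4, 15); set L[3][0]=1
k=1: U[1][1]=3
  eliminate (2,1): mult=3, new row 2: (0, 0, -1, -3); set L[2][1]=3
  eliminate (3,1): mult=2, new row 3: (0, 0, 4, 11); set L[3][1]=2
k=2: U[2][2]=-1
  eliminate (3,2): mult=-4, new row 3: (0, 0, 0, -1); set L[3][2]=-4

U[1][3] = 2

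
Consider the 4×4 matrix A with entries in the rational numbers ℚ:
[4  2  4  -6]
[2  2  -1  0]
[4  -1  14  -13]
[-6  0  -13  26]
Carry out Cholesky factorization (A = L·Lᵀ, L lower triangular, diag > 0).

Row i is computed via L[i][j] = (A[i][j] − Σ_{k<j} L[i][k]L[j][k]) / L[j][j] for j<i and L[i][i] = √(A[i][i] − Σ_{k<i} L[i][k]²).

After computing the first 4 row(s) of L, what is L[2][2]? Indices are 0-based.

Step 1: L[0][0] = √(4) = 2.
  L[1][0] = (2) / L[0][0] = 1.
Step 2: L[1][1] = √(1) = 1.
  L[2][0] = (4) / L[0][0] = 2.
  L[2][1] = (-3) / L[1][1] = -3.
Step 3: L[2][2] = √(1) = 1.
  L[3][0] = (-6) / L[0][0] = -3.
  L[3][1] = (3) / L[1][1] = 3.
  L[3][2] = (2) / L[2][2] = 2.
Step 4: L[3][3] = √(4) = 2.

L[2][2] = 1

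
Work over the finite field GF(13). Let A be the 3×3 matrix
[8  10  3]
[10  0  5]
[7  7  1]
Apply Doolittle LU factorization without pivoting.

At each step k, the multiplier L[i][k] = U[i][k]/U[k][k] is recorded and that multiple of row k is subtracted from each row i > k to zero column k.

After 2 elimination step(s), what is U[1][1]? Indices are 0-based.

Step 1: pivot at (0,0) is 8.
  row1 ← row1 − (11)·row0  ⇒  L[1][0]=11, U row1=(0, 7, 11)
  row2 ← row2 − (9)·row0  ⇒  L[2][0]=9, U row2=(0, 8, 0)
Step 2: pivot at (1,1) is 7.
  row2 ← row2 − (3)·row1  ⇒  L[2][1]=3, U row2=(0, 0, 6)

U[1][1] = 7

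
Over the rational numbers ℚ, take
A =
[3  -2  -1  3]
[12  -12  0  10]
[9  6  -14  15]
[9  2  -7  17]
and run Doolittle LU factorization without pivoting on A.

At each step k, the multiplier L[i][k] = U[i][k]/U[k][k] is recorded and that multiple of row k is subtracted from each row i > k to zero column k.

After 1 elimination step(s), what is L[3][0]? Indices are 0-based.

[col 0] pivot 3
  R1 -= 4*R0 → (0, -4, 4, -2)  (L[1][0] := 4)
  R2 -= 3*R0 → (0, 12, -11, 6)  (L[2][0] := 3)
  R3 -= 3*R0 → (0, 8, -4, 8)  (L[3][0] := 3)

L[3][0] = 3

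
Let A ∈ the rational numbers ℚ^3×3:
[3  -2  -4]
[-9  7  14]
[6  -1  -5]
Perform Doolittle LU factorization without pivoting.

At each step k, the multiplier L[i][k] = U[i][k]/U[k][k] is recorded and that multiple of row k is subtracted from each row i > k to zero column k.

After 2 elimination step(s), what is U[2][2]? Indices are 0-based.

U[2][2] = -3

Step 1: pivot at (0,0) is 3.
  row1 ← row1 − (-3)·row0  ⇒  L[1][0]=-3, U row1=(0, 1, 2)
  row2 ← row2 − (2)·row0  ⇒  L[2][0]=2, U row2=(0, 3, 3)
Step 2: pivot at (1,1) is 1.
  row2 ← row2 − (3)·row1  ⇒  L[2][1]=3, U row2=(0, 0, -3)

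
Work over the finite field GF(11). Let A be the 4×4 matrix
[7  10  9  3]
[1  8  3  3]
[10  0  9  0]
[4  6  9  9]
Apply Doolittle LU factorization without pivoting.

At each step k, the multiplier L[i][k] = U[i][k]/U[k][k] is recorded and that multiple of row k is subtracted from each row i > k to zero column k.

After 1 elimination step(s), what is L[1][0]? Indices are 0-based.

L[1][0] = 8

k=0: U[0][0]=7
  eliminate (1,0): mult=8, new row 1: (0, 5, 8, 1); set L[1][0]=8
  eliminate (2,0): mult=3, new row 2: (0, 3, 4, 2); set L[2][0]=3
  eliminate (3,0): mult=10, new row 3: (0, 5, 7, 1); set L[3][0]=10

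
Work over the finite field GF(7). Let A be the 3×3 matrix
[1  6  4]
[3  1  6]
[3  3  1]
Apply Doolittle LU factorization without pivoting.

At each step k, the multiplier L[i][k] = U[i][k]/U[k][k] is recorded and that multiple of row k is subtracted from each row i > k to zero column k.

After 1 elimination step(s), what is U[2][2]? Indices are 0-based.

U[2][2] = 3

Step 1: pivot at (0,0) is 1.
  row1 ← row1 − (3)·row0  ⇒  L[1][0]=3, U row1=(0, 4, 1)
  row2 ← row2 − (3)·row0  ⇒  L[2][0]=3, U row2=(0, 6, 3)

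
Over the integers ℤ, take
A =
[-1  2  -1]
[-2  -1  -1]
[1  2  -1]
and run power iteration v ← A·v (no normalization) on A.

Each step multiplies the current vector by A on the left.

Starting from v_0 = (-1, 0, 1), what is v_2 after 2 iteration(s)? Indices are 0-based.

v_2 = (4, 1, 4)

v_0 = (-1, 0, 1).
v_1 = A·v_0 = (0, 1, -2).
v_2 = A·v_1 = (4, 1, 4).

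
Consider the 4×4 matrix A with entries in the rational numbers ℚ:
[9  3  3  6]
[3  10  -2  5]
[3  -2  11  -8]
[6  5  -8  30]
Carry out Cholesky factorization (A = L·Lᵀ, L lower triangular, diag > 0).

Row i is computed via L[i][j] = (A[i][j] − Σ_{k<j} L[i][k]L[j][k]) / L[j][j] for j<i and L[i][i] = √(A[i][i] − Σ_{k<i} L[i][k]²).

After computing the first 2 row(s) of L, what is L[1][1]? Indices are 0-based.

L[1][1] = 3

Step 1: L[0][0] = √(9) = 3.
  L[1][0] = (3) / L[0][0] = 1.
Step 2: L[1][1] = √(9) = 3.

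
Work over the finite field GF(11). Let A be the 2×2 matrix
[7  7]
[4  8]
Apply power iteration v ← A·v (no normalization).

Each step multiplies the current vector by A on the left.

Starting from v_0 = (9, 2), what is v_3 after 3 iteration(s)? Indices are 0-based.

v_3 = (4, 10)

v_0 = (9, 2).
v_1 = A·v_0 = (0, 8).
v_2 = A·v_1 = (1, 9).
v_3 = A·v_2 = (4, 10).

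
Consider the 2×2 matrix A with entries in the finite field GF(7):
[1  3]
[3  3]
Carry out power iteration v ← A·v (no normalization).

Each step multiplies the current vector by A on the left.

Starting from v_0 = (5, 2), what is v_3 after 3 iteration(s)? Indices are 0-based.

v_3 = (5, 6)

v_0 = (5, 2).
v_1 = A·v_0 = (4, 0).
v_2 = A·v_1 = (4, 5).
v_3 = A·v_2 = (5, 6).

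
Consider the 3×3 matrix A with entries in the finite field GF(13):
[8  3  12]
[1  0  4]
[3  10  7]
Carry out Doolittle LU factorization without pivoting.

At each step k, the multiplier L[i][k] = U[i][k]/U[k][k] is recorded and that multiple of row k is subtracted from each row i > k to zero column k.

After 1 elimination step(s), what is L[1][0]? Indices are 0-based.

Step 1: pivot at (0,0) is 8.
  row1 ← row1 − (5)·row0  ⇒  L[1][0]=5, U row1=(0, 11, 9)
  row2 ← row2 − (2)·row0  ⇒  L[2][0]=2, U row2=(0, 4, 9)

L[1][0] = 5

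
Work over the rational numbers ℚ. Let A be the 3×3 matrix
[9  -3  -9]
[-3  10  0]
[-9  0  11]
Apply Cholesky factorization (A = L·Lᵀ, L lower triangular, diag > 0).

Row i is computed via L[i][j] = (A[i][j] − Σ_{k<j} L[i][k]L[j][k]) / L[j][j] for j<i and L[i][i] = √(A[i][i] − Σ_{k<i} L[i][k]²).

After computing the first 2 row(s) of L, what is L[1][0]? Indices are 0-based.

Step 1: L[0][0] = √(9) = 3.
  L[1][0] = (-3) / L[0][0] = -1.
Step 2: L[1][1] = √(9) = 3.

L[1][0] = -1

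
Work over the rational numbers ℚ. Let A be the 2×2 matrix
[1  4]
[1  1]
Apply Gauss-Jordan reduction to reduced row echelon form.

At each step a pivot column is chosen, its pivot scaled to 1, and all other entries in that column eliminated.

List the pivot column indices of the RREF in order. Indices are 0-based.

pivot columns: 0, 1

[1] R0 /= 1  ⇒  (1, 4)
     R1 -= 1·R0  ⇒  (0, -3)
[2] R1 /= -3  ⇒  (0, 1)
     R0 -= 4·R1  ⇒  (1, 0)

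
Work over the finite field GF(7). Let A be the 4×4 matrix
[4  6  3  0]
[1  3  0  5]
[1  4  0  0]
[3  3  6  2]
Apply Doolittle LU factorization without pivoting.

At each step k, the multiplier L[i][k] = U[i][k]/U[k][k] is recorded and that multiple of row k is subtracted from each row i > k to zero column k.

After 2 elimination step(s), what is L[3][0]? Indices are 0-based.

L[3][0] = 6

k=0: U[0][0]=4
  eliminate (1,0): mult=2, new row 1: (0, 5, 1, 5); set L[1][0]=2
  eliminate (2,0): mult=2, new row 2: (0, 6, 1, 0); set L[2][0]=2
  eliminate (3,0): mult=6, new row 3: (0, 2, 2, 2); set L[3][0]=6
k=1: U[1][1]=5
  eliminate (2,1): mult=4, new row 2: (0, 0, 4, 1); set L[2][1]=4
  eliminate (3,1): mult=6, new row 3: (0, 0, 3, 0); set L[3][1]=6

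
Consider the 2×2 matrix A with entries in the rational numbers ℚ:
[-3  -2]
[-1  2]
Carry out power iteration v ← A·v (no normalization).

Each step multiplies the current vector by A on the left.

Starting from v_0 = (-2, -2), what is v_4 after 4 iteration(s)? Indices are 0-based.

v_0 = (-2, -2).
v_1 = A·v_0 = (10, -2).
v_2 = A·v_1 = (-26, -14).
v_3 = A·v_2 = (106, -2).
v_4 = A·v_3 = (-314, -110).

v_4 = (-314, -110)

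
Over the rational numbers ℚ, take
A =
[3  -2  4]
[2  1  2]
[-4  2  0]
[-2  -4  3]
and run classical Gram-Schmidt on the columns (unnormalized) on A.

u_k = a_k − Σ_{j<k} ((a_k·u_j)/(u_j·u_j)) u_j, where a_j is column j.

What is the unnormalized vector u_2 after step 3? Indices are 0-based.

u_2 = (1594/809, 1816/809, 1820/809, 567/809)

Step 1: u_0 = a_0 = (3, 2, -4, -2).
Step 2: u_1 = a_1 − (-4/33)·u_0 = (-18/11, 41/33, 50/33, -140/33).
Step 3: u_2 = a_2 − (10/33)·u_0 − (-554/809)·u_1 = (1594/809, 1816/809, 1820/809, 567/809).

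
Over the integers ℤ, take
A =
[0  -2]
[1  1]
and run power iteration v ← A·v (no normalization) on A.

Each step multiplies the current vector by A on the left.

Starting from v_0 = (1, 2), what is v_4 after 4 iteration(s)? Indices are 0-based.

v_0 = (1, 2).
v_1 = A·v_0 = (-4, 3).
v_2 = A·v_1 = (-6, -1).
v_3 = A·v_2 = (2, -7).
v_4 = A·v_3 = (14, -5).

v_4 = (14, -5)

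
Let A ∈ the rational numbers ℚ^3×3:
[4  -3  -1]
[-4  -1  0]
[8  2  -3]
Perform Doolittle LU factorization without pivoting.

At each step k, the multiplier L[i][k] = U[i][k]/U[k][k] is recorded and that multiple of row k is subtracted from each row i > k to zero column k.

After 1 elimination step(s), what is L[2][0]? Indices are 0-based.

Step 1: pivot at (0,0) is 4.
  row1 ← row1 − (-1)·row0  ⇒  L[1][0]=-1, U row1=(0, -4, -1)
  row2 ← row2 − (2)·row0  ⇒  L[2][0]=2, U row2=(0, 8, -1)

L[2][0] = 2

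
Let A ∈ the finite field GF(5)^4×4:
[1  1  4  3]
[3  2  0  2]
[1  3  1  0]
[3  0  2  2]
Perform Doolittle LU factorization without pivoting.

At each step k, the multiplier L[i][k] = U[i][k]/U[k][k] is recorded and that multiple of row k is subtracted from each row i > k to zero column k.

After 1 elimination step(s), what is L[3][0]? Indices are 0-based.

[col 0] pivot 1
  R1 -= 3*R0 → (0, 4, 3, 3)  (L[1][0] := 3)
  R2 -= 1*R0 → (0, 2, 2, 2)  (L[2][0] := 1)
  R3 -= 3*R0 → (0, 2, 0, 3)  (L[3][0] := 3)

L[3][0] = 3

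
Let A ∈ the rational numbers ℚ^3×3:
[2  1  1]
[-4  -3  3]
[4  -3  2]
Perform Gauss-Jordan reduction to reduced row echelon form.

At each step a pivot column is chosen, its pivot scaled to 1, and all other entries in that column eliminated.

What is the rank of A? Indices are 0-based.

rank = 3

[1] R0 /= 2  ⇒  (1, 1/2, 1/2)
     R1 -= -4·R0  ⇒  (0, -1, 5)
     R2 -= 4·R0  ⇒  (0, -5, 0)
[2] R1 /= -1  ⇒  (0, 1, -5)
     R0 -= 1/2·R1  ⇒  (1, 0, 3)
     R2 -= -5·R1  ⇒  (0, 0, -25)
[3] R2 /= -25  ⇒  (0, 0, 1)
     R0 -= 3·R2  ⇒  (1, 0, 0)
     R1 -= -5·R2  ⇒  (0, 1, 0)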